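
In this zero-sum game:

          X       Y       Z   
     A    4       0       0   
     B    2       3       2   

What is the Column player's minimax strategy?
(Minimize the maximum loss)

Column should play Z, value = 2

Work:
Column player minimizes Row's maximum payoff:
Column X: max payoff to Row = 4
Column Y: max payoff to Row = 3
Column Z: max payoff to Row = 2
Minimum is 2, achieved by column Z.
Minimax strategy: Z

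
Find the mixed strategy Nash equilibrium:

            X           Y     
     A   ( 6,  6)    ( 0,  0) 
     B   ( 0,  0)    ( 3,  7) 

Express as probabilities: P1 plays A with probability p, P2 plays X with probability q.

p = 0.5385, q = 0.3333

Work:
Find probabilities that make opponent indifferent:
P2 chooses q to make P1 indifferent between A and B
P1 chooses p to make P2 indifferent between X and Y
Mixed NE: P1 plays (A: 0.5385, B: 0.4615), P2 plays (X: 0.3333, Y: 0.6667)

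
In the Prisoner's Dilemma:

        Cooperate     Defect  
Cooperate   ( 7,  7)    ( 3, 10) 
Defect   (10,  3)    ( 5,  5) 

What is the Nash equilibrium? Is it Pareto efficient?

(Defect, Defect) is NE; not Pareto efficient

Work:
Defect dominates Cooperate for both players:
If P2 cooperates: Defect (10) > Cooperate (7)
If P2 defects: Defect (5) > Cooperate (3)
NE: (Defect, Defect) with payoff (5, 5)
But (Cooperate, Cooperate) = (7, 7) Pareto dominates (5, 5)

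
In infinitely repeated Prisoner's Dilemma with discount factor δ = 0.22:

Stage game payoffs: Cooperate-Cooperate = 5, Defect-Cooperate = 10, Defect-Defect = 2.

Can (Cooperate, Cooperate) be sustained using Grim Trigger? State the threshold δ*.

δ* = 0.625; since δ = 0.22 < 0.625, cooperation cannot be sustained

Work:
For Grim Trigger:
Cooperate forever: 5/(1-δ)
Defect then punished: 10 + 2·δ/(1-δ)
Need: 5/(1-δ) ≥ 10 + 2·δ/(1-δ)
Solving: δ ≥ (T-R)/(T-P) = (10-5)/(10-2) = 0.625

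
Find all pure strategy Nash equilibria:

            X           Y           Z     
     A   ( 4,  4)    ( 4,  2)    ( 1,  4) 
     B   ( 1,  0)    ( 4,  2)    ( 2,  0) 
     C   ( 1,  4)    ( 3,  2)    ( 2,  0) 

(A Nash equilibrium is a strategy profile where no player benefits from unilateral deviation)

Nash equilibrium: (A, X), (B, Y)

Work:
Best responses:
  P1 vs X: payoffs [4, 1, 1] → best response A (payoff 4)
  P1 vs Y: payoffs [4, 4, 3] → best response A/B (payoff 4)
  P1 vs Z: payoffs [1, 2, 2] → best response B/C (payoff 2)
  P2 vs A: payoffs [4, 2, 4] → best response X/Z (payoff 4)
  P2 vs B: payoffs [0, 2, 0] → best response Y (payoff 2)
  P2 vs C: payoffs [4, 2, 0] → best response X (payoff 4)
Mutual best responses: (A,X), (B,Y) → Nash equilibria.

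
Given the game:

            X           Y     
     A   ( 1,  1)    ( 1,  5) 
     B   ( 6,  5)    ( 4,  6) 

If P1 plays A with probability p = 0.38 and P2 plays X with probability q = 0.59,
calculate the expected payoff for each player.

E[P1] = 3.5916, E[P2] = 4.3574

Work:
E[P1] = p·q·π₁(A,X) + p·(1-q)·π₁(A,Y) + (1-p)·q·π₁(B,X) + (1-p)·(1-q)·π₁(B,Y)
= 0.38·0.59·1 + 0.38·0.41·1 + 0.62·0.59·6 + 0.62·0.41·4
= 3.5916

E[P2] = 4.3574 (similar calculation)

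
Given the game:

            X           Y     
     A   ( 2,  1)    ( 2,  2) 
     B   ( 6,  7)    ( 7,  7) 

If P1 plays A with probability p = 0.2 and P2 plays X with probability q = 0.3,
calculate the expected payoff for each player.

E[P1] = 5.76, E[P2] = 5.94

Work:
E[P1] = p·q·π₁(A,X) + p·(1-q)·π₁(A,Y) + (1-p)·q·π₁(B,X) + (1-p)·(1-q)·π₁(B,Y)
= 0.2·0.3·2 + 0.2·0.7·2 + 0.8·0.3·6 + 0.8·0.7·7
= 5.76

E[P2] = 5.94 (similar calculation)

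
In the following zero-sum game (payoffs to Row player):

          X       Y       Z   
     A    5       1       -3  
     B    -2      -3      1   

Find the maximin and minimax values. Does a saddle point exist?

Maximin = -3, Minimax = 1, Saddle: False

Work:
Row minimums: [-3, -3] → maximin = -3
Column maximums: [5, 1, 1] → minimax = 1
No saddle point (maximin ≠ minimax). Mixed strategy needed.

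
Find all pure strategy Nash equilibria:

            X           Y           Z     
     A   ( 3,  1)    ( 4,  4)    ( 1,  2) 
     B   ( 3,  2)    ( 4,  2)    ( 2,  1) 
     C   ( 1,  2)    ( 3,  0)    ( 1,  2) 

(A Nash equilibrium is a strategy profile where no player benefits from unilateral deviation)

Nash equilibrium: (A, Y), (B, X), (B, Y)

Work:
Best responses:
  P1 vs X: payoffs [3, 3, 1] → best response A/B (payoff 3)
  P1 vs Y: payoffs [4, 4, 3] → best response A/B (payoff 4)
  P1 vs Z: payoffs [1, 2, 1] → best response B (payoff 2)
  P2 vs A: payoffs [1, 4, 2] → best response Y (payoff 4)
  P2 vs B: payoffs [2, 2, 1] → best response X/Y (payoff 2)
  P2 vs C: payoffs [2, 0, 2] → best response X/Z (payoff 2)
Mutual best responses: (A,Y), (B,X), (B,Y) → Nash equilibria.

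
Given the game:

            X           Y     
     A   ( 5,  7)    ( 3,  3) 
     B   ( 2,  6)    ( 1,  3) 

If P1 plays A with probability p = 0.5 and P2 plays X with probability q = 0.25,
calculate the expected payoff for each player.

E[P1] = 2.375, E[P2] = 3.875

Work:
E[P1] = p·q·π₁(A,X) + p·(1-q)·π₁(A,Y) + (1-p)·q·π₁(B,X) + (1-p)·(1-q)·π₁(B,Y)
= 0.5·0.25·5 + 0.5·0.75·3 + 0.5·0.25·2 + 0.5·0.75·1
= 2.375

E[P2] = 3.875 (similar calculation)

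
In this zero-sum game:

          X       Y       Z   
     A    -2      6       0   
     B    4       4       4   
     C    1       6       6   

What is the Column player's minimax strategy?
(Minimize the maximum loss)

Column should play X, value = 4

Work:
Column player minimizes Row's maximum payoff:
Column X: max payoff to Row = 4
Column Y: max payoff to Row = 6
Column Z: max payoff to Row = 6
Minimum is 4, achieved by column X.
Minimax strategy: X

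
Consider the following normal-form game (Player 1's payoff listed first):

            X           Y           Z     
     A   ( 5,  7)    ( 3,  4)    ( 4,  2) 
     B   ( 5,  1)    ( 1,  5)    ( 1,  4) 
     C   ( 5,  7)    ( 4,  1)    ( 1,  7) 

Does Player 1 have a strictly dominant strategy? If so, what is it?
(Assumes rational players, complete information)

No strictly dominant strategy exists for Player 1

Work:
A strategy strictly dominates another if it gives a strictly higher payoff against every opponent action. Compare each pair of P1's strategies column-by-column:
  A vs B: [5 vs 5, 3 vs 1, 4 vs 1] → A does not strictly dominate B (column X: 5 ≤ 5)
  A vs C: [5 vs 5, 3 vs 4, 4 vs 1] → A does not strictly dominate C (column X: 5 ≤ 5)
  B vs A: [5 vs 5, 1 vs 3, 1 vs 4] → B does not strictly dominate A (column X: 5 ≤ 5)
  B vs C: [5 vs 5, 1 vs 4, 1 vs 1] → B does not strictly dominate C (column X: 5 ≤ 5)
  C vs A: [5 vs 5, 4 vs 3, 1 vs 4] → C does not strictly dominate A (column X: 5 ≤ 5)
  C vs B: [5 vs 5, 4 vs 1, 1 vs 1] → C does not strictly dominate B (column X: 5 ≤ 5)
No single strategy strictly dominates all others → no strictly dominant strategy.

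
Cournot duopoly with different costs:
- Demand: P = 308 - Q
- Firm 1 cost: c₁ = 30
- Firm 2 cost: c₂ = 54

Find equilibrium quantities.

q₁* = 100.67, q₂* = 76.67

Work:
Reaction: q₁ = (308 - 30 - q₂)/2
Reaction: q₂ = (308 - 54 - q₁)/2
Solve simultaneously:
q₁* = (308 - 2×30 + 54)/3 = 100.67
q₂* = (308 - 2×54 + 30)/3 = 76.67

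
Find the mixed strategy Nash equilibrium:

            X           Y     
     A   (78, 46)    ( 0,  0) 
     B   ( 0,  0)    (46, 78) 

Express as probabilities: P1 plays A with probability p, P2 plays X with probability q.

p = 0.629, q = 0.371

Work:
Find probabilities that make opponent indifferent:
P2 chooses q to make P1 indifferent between A and B
P1 chooses p to make P2 indifferent between X and Y
Mixed NE: P1 plays (A: 0.629, B: 0.371), P2 plays (X: 0.371, Y: 0.629)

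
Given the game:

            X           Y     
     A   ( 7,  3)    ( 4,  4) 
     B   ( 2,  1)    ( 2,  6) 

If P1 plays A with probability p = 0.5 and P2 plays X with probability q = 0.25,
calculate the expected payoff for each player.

E[P1] = 3.375, E[P2] = 4.25

Work:
E[P1] = p·q·π₁(A,X) + p·(1-q)·π₁(A,Y) + (1-p)·q·π₁(B,X) + (1-p)·(1-q)·π₁(B,Y)
= 0.5·0.25·7 + 0.5·0.75·4 + 0.5·0.25·2 + 0.5·0.75·2
= 3.375

E[P2] = 4.25 (similar calculation)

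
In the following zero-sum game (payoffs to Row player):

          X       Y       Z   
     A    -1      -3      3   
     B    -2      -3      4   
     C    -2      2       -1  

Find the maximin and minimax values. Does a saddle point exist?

Maximin = -2, Minimax = -1, Saddle: False

Work:
Row minimums: [-3, -3, -2] → maximin = -2
Column maximums: [-1, 2, 4] → minimax = -1
No saddle point (maximin ≠ minimax). Mixed strategy needed.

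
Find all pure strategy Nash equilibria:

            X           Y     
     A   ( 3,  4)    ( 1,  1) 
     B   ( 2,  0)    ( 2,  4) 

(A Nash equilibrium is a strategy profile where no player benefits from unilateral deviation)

Nash equilibrium: (A, X), (B, Y)

Work:
Best responses:
  P1 vs X: payoffs [3, 2] → best response A (payoff 3)
  P1 vs Y: payoffs [1, 2] → best response B (payoff 2)
  P2 vs A: payoffs [4, 1] → best response X (payoff 4)
  P2 vs B: payoffs [0, 4] → best response Y (payoff 4)
Mutual best responses: (A,X), (B,Y) → Nash equilibria.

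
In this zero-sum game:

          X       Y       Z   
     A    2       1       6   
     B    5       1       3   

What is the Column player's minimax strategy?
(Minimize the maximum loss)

Column should play Y, value = 1

Work:
Column player minimizes Row's maximum payoff:
Column X: max payoff to Row = 5
Column Y: max payoff to Row = 1
Column Z: max payoff to Row = 6
Minimum is 1, achieved by column Y.
Minimax strategy: Y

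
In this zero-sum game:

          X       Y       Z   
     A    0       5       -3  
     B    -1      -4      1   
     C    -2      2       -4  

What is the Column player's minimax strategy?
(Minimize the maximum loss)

Column should play X, value = 0

Work:
Column player minimizes Row's maximum payoff:
Column X: max payoff to Row = 0
Column Y: max payoff to Row = 5
Column Z: max payoff to Row = 1
Minimum is 0, achieved by column X.
Minimax strategy: X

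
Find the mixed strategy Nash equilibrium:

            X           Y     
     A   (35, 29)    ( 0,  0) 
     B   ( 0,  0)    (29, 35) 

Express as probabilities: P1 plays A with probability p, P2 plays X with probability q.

p = 0.5469, q = 0.4531

Work:
Find probabilities that make opponent indifferent:
P2 chooses q to make P1 indifferent between A and B
P1 chooses p to make P2 indifferent between X and Y
Mixed NE: P1 plays (A: 0.5469, B: 0.4531), P2 plays (X: 0.4531, Y: 0.5469)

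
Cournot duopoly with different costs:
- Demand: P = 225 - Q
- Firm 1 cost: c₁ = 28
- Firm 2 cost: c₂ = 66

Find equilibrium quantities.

q₁* = 78.33, q₂* = 40.33

Work:
Reaction: q₁ = (225 - 28 - q₂)/2
Reaction: q₂ = (225 - 66 - q₁)/2
Solve simultaneously:
q₁* = (225 - 2×28 + 66)/3 = 78.33
q₂* = (225 - 2×66 + 28)/3 = 40.33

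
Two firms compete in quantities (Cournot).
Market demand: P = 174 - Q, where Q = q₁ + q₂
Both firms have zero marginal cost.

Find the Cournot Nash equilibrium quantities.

q₁* = q₂* = 58.0; P* = 58.0

Work:
Profit: π_i = P·q_i = (a - q_i - q_j)·q_i
FOC: ∂π_i/∂q_i = a - 2q_i - q_j = 0
Reaction function: q_i = (174 - q_j)/2
Symmetry: q* = 174/3 = 58.0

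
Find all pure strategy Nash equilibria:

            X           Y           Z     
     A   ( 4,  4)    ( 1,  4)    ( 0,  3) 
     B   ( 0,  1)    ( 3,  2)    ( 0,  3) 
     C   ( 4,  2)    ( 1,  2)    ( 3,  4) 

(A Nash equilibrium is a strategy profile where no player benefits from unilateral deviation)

Nash equilibrium: (A, X), (C, Z)

Work:
Best responses:
  P1 vs X: payoffs [4, 0, 4] → best response A/C (payoff 4)
  P1 vs Y: payoffs [1, 3, 1] → best response B (payoff 3)
  P1 vs Z: payoffs [0, 0, 3] → best response C (payoff 3)
  P2 vs A: payoffs [4, 4, 3] → best response X/Y (payoff 4)
  P2 vs B: payoffs [1, 2, 3] → best response Z (payoff 3)
  P2 vs C: payoffs [2, 2, 4] → best response Z (payoff 4)
Mutual best responses: (A,X), (C,Z) → Nash equilibria.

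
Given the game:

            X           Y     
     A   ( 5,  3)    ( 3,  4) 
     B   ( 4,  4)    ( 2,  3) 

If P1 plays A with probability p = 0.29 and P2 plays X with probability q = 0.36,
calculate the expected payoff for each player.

E[P1] = 3.01, E[P2] = 3.4412

Work:
E[P1] = p·q·π₁(A,X) + p·(1-q)·π₁(A,Y) + (1-p)·q·π₁(B,X) + (1-p)·(1-q)·π₁(B,Y)
= 0.29·0.36·5 + 0.29·0.64·3 + 0.71·0.36·4 + 0.71·0.64·2
= 3.01

E[P2] = 3.4412 (similar calculation)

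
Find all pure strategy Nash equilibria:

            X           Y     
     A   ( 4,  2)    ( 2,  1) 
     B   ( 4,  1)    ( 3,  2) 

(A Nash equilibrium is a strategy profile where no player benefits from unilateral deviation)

Nash equilibrium: (A, X), (B, Y)

Work:
Best responses:
  P1 vs X: payoffs [4, 4] → best response A/B (payoff 4)
  P1 vs Y: payoffs [2, 3] → best response B (payoff 3)
  P2 vs A: payoffs [2, 1] → best response X (payoff 2)
  P2 vs B: payoffs [1, 2] → best response Y (payoff 2)
Mutual best responses: (A,X), (B,Y) → Nash equilibria.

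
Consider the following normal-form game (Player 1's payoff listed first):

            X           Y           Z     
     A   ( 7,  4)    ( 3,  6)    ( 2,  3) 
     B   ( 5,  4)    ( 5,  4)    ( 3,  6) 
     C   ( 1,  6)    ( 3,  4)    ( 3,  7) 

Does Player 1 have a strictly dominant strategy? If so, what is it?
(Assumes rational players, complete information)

No strictly dominant strategy exists for Player 1

Work:
A strategy strictly dominates another if it gives a strictly higher payoff against every opponent action. Compare each pair of P1's strategies column-by-column:
  A vs B: [7 vs 5, 3 vs 5, 2 vs 3] → A does not strictly dominate B (column Y: 3 ≤ 5)
  A vs C: [7 vs 1, 3 vs 3, 2 vs 3] → A does not strictly dominate C (column Y: 3 ≤ 3)
  B vs A: [5 vs 7, 5 vs 3, 3 vs 2] → B does not strictly dominate A (column X: 5 ≤ 7)
  B vs C: [5 vs 1, 5 vs 3, 3 vs 3] → B does not strictly dominate C (column Z: 3 ≤ 3)
  C vs A: [1 vs 7, 3 vs 3, 3 vs 2] → C does not strictly dominate A (column X: 1 ≤ 7)
  C vs B: [1 vs 5, 3 vs 5, 3 vs 3] → C does not strictly dominate B (column X: 1 ≤ 5)
No single strategy strictly dominates all others → no strictly dominant strategy.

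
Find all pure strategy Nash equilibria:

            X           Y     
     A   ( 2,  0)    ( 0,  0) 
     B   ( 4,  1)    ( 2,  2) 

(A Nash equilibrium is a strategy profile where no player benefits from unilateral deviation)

Nash equilibrium: (B, Y)

Work:
Best responses:
  P1 vs X: payoffs [2, 4] → best response B (payoff 4)
  P1 vs Y: payoffs [0, 2] → best response B (payoff 2)
  P2 vs A: payoffs [0, 0] → best response X/Y (payoff 0)
  P2 vs B: payoffs [1, 2] → best response Y (payoff 2)
Mutual best responses: (B,Y) → Nash equilibria.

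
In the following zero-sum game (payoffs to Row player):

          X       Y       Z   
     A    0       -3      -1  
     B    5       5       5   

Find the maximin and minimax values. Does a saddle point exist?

Maximin = 5, Minimax = 5, Saddle: True

Work:
Row minimums: [-3, 5] → maximin = 5
Column maximums: [5, 5, 5] → minimax = 5
Saddle point exists! Game value = 5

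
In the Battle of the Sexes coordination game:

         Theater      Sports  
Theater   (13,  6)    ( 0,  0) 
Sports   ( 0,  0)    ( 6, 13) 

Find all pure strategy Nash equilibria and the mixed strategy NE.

Pure NE: (Theater, Theater) and (Sports, Sports); Mixed NE: p = 0.6842, q = 0.3158

Work:
Check pure NE:
(Theater, Theater): (13, 6) - no unilateral deviation beneficial
(Sports, Sports): (6, 13) - no unilateral deviation beneficial
Mixed NE: P1 plays Theater with p = 0.6842, P2 plays Theater with q = 0.3158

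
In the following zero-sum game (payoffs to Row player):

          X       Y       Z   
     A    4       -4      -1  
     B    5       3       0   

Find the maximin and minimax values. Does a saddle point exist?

Maximin = 0, Minimax = 0, Saddle: True

Work:
Row minimums: [-4, 0] → maximin = 0
Column maximums: [5, 3, 0] → minimax = 0
Saddle point exists! Game value = 0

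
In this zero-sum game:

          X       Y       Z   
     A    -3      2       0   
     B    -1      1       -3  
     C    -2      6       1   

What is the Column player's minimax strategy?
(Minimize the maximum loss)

Column should play X, value = -1

Work:
Column player minimizes Row's maximum payoff:
Column X: max payoff to Row = -1
Column Y: max payoff to Row = 6
Column Z: max payoff to Row = 1
Minimum is -1, achieved by column X.
Minimax strategy: X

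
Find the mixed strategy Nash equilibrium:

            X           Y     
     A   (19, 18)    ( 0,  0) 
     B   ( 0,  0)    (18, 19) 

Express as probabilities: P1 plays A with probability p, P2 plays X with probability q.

p = 0.5135, q = 0.4865

Work:
Find probabilities that make opponent indifferent:
P2 chooses q to make P1 indifferent between A and B
P1 chooses p to make P2 indifferent between X and Y
Mixed NE: P1 plays (A: 0.5135, B: 0.4865), P2 plays (X: 0.4865, Y: 0.5135)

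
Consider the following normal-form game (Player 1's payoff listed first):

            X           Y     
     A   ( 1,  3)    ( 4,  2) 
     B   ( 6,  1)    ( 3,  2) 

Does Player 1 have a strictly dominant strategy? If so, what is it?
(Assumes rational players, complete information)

No strictly dominant strategy exists for Player 1

Work:
A strategy strictly dominates another if it gives a strictly higher payoff against every opponent action. Compare each pair of P1's strategies column-by-column:
  A vs B: [1 vs 6, 4 vs 3] → A does not strictly dominate B (column X: 1 ≤ 6)
  B vs A: [6 vs 1, 3 vs 4] → B does not strictly dominate A (column Y: 3 ≤ 4)
No single strategy strictly dominates all others → no strictly dominant strategy.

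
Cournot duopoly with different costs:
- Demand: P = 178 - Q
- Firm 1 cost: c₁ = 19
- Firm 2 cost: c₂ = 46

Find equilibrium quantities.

q₁* = 62.0, q₂* = 35.0

Work:
Reaction: q₁ = (178 - 19 - q₂)/2
Reaction: q₂ = (178 - 46 - q₁)/2
Solve simultaneously:
q₁* = (178 - 2×19 + 46)/3 = 62.0
q₂* = (178 - 2×46 + 19)/3 = 35.0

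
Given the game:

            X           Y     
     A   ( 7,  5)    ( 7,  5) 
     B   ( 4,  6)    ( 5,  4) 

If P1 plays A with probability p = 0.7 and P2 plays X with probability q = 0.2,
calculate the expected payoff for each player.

E[P1] = 6.34, E[P2] = 4.82

Work:
E[P1] = p·q·π₁(A,X) + p·(1-q)·π₁(A,Y) + (1-p)·q·π₁(B,X) + (1-p)·(1-q)·π₁(B,Y)
= 0.7·0.2·7 + 0.7·0.8·7 + 0.3·0.2·4 + 0.3·0.8·5
= 6.34

E[P2] = 4.82 (similar calculation)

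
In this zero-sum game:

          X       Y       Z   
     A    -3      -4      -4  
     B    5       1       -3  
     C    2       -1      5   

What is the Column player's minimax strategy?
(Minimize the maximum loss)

Column should play Y, value = 1

Work:
Column player minimizes Row's maximum payoff:
Column X: max payoff to Row = 5
Column Y: max payoff to Row = 1
Column Z: max payoff to Row = 5
Minimum is 1, achieved by column Y.
Minimax strategy: Y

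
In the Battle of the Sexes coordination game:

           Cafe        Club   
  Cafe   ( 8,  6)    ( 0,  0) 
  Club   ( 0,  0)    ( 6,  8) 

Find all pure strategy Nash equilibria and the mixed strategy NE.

Pure NE: (Cafe, Cafe) and (Club, Club); Mixed NE: p = 0.5714, q = 0.4286

Work:
Check pure NE:
(Cafe, Cafe): (8, 6) - no unilateral deviation beneficial
(Club, Club): (6, 8) - no unilateral deviation beneficial
Mixed NE: P1 plays Cafe with p = 0.5714, P2 plays Cafe with q = 0.4286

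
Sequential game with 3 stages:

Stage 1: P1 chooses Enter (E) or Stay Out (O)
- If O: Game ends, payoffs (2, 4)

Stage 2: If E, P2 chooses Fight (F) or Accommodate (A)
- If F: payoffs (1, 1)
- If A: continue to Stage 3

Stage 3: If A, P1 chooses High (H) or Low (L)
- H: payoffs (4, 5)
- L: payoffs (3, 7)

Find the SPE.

SPE: (E, A, H); Outcome (4, 5)

Work:
Stage 3: P1 chooses H (4 vs 3)
Stage 2: P2: F->1, A->5 (anticipating H). Choose A
Stage 1: P1: O->2, E->4 (anticipating A, H). Choose E
SPE path: E -> A -> H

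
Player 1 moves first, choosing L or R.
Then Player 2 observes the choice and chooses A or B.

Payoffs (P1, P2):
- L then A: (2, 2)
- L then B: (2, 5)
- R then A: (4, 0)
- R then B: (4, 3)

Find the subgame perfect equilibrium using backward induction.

P1 plays R, P2 plays B after L and B after R; Payoff (4, 3)

Work:
Backward induction:
After L: P2 chooses B → P1 gets 2
After R: P2 chooses B → P1 gets 4
P1 chooses R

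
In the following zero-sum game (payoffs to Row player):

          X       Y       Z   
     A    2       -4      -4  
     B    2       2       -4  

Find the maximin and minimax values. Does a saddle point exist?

Maximin = -4, Minimax = -4, Saddle: True

Work:
Row minimums: [-4, -4] → maximin = -4
Column maximums: [2, 2, -4] → minimax = -4
Saddle point exists! Game value = -4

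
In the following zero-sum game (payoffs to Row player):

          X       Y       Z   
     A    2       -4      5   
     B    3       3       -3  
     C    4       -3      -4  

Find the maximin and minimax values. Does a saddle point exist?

Maximin = -3, Minimax = 3, Saddle: False

Work:
Row minimums: [-4, -3, -4] → maximin = -3
Column maximums: [4, 3, 5] → minimax = 3
No saddle point (maximin ≠ minimax). Mixed strategy needed.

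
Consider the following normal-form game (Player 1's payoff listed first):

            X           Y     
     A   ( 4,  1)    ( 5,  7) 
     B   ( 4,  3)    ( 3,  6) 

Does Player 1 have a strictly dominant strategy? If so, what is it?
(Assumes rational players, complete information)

No strictly dominant strategy exists for Player 1

Work:
A strategy strictly dominates another if it gives a strictly higher payoff against every opponent action. Compare each pair of P1's strategies column-by-column:
  A vs B: [4 vs 4, 5 vs 3] → A does not strictly dominate B (column X: 4 ≤ 4)
  B vs A: [4 vs 4, 3 vs 5] → B does not strictly dominate A (column X: 4 ≤ 4)
No single strategy strictly dominates all others → no strictly dominant strategy.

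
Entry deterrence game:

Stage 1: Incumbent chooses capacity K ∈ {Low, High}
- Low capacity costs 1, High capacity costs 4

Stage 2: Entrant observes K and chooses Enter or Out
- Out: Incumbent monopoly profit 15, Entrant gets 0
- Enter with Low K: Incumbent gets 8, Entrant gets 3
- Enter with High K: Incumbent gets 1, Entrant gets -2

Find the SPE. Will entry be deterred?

SPE: (High, Enter|Low, Out|High); Entry deterred. Incumbent net profit = 11

Work:
After Low K: Entrant enters (3 > 0)
After High K: Entrant stays out (-2 < 0)
Incumbent: Low → 8−1=7, High → 15−4=11
Incumbent chooses High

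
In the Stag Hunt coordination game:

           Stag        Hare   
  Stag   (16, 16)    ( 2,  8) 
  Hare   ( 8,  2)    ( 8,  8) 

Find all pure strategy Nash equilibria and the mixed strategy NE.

Pure NE: (Stag, Stag) and (Hare, Hare); Mixed NE: p = 0.4286, q = 0.4286

Work:
Check pure NE:
(Stag, Stag): (16, 16) - no unilateral deviation beneficial
(Hare, Hare): (8, 8) - no unilateral deviation beneficial
Mixed NE: P1 plays Stag with p = 0.4286, P2 plays Stag with q = 0.4286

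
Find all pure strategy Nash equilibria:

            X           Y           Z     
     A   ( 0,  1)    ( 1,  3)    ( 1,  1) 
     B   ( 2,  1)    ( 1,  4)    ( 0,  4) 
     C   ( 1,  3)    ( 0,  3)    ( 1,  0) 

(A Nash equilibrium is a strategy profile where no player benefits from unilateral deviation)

Nash equilibrium: (A, Y), (B, Y)

Work:
Best responses:
  P1 vs X: payoffs [0, 2, 1] → best response B (payoff 2)
  P1 vs Y: payoffs [1, 1, 0] → best response A/B (payoff 1)
  P1 vs Z: payoffs [1, 0, 1] → best response A/C (payoff 1)
  P2 vs A: payoffs [1, 3, 1] → best response Y (payoff 3)
  P2 vs B: payoffs [1, 4, 4] → best response Y/Z (payoff 4)
  P2 vs C: payoffs [3, 3, 0] → best response X/Y (payoff 3)
Mutual best responses: (A,Y), (B,Y) → Nash equilibria.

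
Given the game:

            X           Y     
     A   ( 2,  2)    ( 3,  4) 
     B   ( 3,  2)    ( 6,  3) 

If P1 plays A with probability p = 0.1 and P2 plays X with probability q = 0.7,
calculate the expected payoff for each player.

E[P1] = 3.74, E[P2] = 2.33

Work:
E[P1] = p·q·π₁(A,X) + p·(1-q)·π₁(A,Y) + (1-p)·q·π₁(B,X) + (1-p)·(1-q)·π₁(B,Y)
= 0.1·0.7·2 + 0.1·0.3·3 + 0.9·0.7·3 + 0.9·0.3·6
= 3.74

E[P2] = 2.33 (similar calculation)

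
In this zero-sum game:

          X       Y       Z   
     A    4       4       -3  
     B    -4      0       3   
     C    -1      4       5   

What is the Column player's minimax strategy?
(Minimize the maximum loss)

Column should play X or Y (all achieve the minimum), value = 4

Work:
Column player minimizes Row's maximum payoff:
Column X: max payoff to Row = 4
Column Y: max payoff to Row = 4
Column Z: max payoff to Row = 5
Minimum is 4, achieved by columns X, Y (tied).
Each of X or Y is a minimax strategy.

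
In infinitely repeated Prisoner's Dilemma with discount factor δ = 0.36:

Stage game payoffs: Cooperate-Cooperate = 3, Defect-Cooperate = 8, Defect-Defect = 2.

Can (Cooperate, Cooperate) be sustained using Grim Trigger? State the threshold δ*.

δ* = 0.8333; since δ = 0.36 < 0.8333, cooperation cannot be sustained

Work:
For Grim Trigger:
Cooperate forever: 3/(1-δ)
Defect then punished: 8 + 2·δ/(1-δ)
Need: 3/(1-δ) ≥ 8 + 2·δ/(1-δ)
Solving: δ ≥ (T-R)/(T-P) = (8-3)/(8-2) = 0.8333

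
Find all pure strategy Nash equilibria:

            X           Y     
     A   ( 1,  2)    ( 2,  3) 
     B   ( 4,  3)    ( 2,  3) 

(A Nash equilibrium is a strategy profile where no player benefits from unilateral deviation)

Nash equilibrium: (A, Y), (B, X), (B, Y)

Work:
Best responses:
  P1 vs X: payoffs [1, 4] → best response B (payoff 4)
  P1 vs Y: payoffs [2, 2] → best response A/B (payoff 2)
  P2 vs A: payoffs [2, 3] → best response Y (payoff 3)
  P2 vs B: payoffs [3, 3] → best response X/Y (payoff 3)
Mutual best responses: (A,Y), (B,X), (B,Y) → Nash equilibria.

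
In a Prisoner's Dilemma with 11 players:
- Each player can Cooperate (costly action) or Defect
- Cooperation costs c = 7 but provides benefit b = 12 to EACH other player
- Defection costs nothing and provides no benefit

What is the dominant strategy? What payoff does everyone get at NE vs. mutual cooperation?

Dominant: Defect; NE payoff = 0; Coop payoff = 113

Work:
Defect dominates (saves cost c = 7, benefit to others is external)
NE: All defect → everyone gets 0
If all cooperate: each receives (10)×12 - 7 = 113
Social dilemma: 113 > 0 but NE gives 0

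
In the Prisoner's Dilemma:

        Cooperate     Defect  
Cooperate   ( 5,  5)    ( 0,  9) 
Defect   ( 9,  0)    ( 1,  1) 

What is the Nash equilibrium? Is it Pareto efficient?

(Defect, Defect) is NE; not Pareto efficient

Work:
Defect dominates Cooperate for both players:
If P2 cooperates: Defect (9) > Cooperate (5)
If P2 defects: Defect (1) > Cooperate (0)
NE: (Defect, Defect) with payoff (1, 1)
But (Cooperate, Cooperate) = (5, 5) Pareto dominates (1, 1)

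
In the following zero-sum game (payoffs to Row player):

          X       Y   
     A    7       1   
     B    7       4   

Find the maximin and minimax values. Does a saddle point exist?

Maximin = 4, Minimax = 4, Saddle: True

Work:
Row minimums: [1, 4] → maximin = 4
Column maximums: [7, 4] → minimax = 4
Saddle point exists! Game value = 4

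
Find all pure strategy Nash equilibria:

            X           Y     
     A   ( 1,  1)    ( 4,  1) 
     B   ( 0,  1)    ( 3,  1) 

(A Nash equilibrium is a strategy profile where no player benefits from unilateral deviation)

Nash equilibrium: (A, X), (A, Y)

Work:
Best responses:
  P1 vs X: payoffs [1, 0] → best response A (payoff 1)
  P1 vs Y: payoffs [4, 3] → best response A (payoff 4)
  P2 vs A: payoffs [1, 1] → best response X/Y (payoff 1)
  P2 vs B: payoffs [1, 1] → best response X/Y (payoff 1)
Mutual best responses: (A,X), (A,Y) → Nash equilibria.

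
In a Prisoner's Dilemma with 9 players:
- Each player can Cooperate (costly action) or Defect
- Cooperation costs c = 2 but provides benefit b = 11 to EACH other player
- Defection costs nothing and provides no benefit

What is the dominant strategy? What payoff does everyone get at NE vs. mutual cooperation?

Dominant: Defect; NE payoff = 0; Coop payoff = 86

Work:
Defect dominates (saves cost c = 2, benefit to others is external)
NE: All defect → everyone gets 0
If all cooperate: each receives (8)×11 - 2 = 86
Social dilemma: 86 > 0 but NE gives 0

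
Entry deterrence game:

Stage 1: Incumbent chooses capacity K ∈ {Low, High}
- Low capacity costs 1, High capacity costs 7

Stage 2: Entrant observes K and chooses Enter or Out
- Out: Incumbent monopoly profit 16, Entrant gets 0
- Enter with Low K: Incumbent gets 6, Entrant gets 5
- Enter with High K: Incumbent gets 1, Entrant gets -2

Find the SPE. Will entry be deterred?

SPE: (High, Enter|Low, Out|High); Entry deterred. Incumbent net profit = 9

Work:
After Low K: Entrant enters (5 > 0)
After High K: Entrant stays out (-2 < 0)
Incumbent: Low → 6−1=5, High → 16−7=9
Incumbent chooses High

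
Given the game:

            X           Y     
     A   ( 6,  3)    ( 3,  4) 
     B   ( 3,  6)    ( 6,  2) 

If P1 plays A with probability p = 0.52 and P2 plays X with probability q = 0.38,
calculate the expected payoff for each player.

E[P1] = 4.4856, E[P2] = 3.572

Work:
E[P1] = p·q·π₁(A,X) + p·(1-q)·π₁(A,Y) + (1-p)·q·π₁(B,X) + (1-p)·(1-q)·π₁(B,Y)
= 0.52·0.38·6 + 0.52·0.62·3 + 0.48·0.38·3 + 0.48·0.62·6
= 4.4856

E[P2] = 3.572 (similar calculation)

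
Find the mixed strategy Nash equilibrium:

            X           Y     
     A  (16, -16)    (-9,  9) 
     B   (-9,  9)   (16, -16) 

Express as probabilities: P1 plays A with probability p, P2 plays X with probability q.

p = 0.5, q = 0.5

Work:
Find probabilities that make opponent indifferent:
P2 chooses q to make P1 indifferent between A and B
P1 chooses p to make P2 indifferent between X and Y
Mixed NE: P1 plays (A: 0.5, B: 0.5), P2 plays (X: 0.5, Y: 0.5)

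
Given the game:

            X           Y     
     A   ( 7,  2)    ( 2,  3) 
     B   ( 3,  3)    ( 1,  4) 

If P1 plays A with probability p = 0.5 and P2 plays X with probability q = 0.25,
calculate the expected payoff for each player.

E[P1] = 2.375, E[P2] = 3.25

Work:
E[P1] = p·q·π₁(A,X) + p·(1-q)·π₁(A,Y) + (1-p)·q·π₁(B,X) + (1-p)·(1-q)·π₁(B,Y)
= 0.5·0.25·7 + 0.5·0.75·2 + 0.5·0.25·3 + 0.5·0.75·1
= 2.375

E[P2] = 3.25 (similar calculation)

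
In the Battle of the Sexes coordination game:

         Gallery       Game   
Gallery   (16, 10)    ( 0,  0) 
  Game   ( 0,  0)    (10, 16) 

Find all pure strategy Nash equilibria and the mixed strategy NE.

Pure NE: (Gallery, Gallery) and (Game, Game); Mixed NE: p = 0.6154, q = 0.3846

Work:
Check pure NE:
(Gallery, Gallery): (16, 10) - no unilateral deviation beneficial
(Game, Game): (10, 16) - no unilateral deviation beneficial
Mixed NE: P1 plays Gallery with p = 0.6154, P2 plays Gallery with q = 0.3846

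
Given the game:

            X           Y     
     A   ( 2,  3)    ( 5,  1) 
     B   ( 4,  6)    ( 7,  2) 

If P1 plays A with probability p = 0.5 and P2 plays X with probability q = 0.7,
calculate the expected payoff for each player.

E[P1] = 3.9, E[P2] = 3.6

Work:
E[P1] = p·q·π₁(A,X) + p·(1-q)·π₁(A,Y) + (1-p)·q·π₁(B,X) + (1-p)·(1-q)·π₁(B,Y)
= 0.5·0.7·2 + 0.5·0.3·5 + 0.5·0.7·4 + 0.5·0.3·7
= 3.9

E[P2] = 3.6 (similar calculation)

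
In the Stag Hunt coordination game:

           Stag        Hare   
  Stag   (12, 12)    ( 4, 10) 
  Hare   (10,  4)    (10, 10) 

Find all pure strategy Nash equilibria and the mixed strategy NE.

Pure NE: (Stag, Stag) and (Hare, Hare); Mixed NE: p = 0.75, q = 0.75

Work:
Check pure NE:
(Stag, Stag): (12, 12) - no unilateral deviation beneficial
(Hare, Hare): (10, 10) - no unilateral deviation beneficial
Mixed NE: P1 plays Stag with p = 0.75, P2 plays Stag with q = 0.75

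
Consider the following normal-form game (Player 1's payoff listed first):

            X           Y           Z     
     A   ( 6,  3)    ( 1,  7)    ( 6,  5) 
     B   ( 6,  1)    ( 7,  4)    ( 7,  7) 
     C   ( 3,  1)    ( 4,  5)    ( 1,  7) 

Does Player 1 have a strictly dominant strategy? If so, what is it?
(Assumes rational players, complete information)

No strictly dominant strategy exists for Player 1

Work:
A strategy strictly dominates another if it gives a strictly higher payoff against every opponent action. Compare each pair of P1's strategies column-by-column:
  A vs B: [6 vs 6, 1 vs 7, 6 vs 7] → A does not strictly dominate B (column X: 6 ≤ 6)
  A vs C: [6 vs 3, 1 vs 4, 6 vs 1] → A does not strictly dominate C (column Y: 1 ≤ 4)
  B vs A: [6 vs 6, 7 vs 1, 7 vs 6] → B does not strictly dominate A (column X: 6 ≤ 6)
  B vs C: [6 vs 3, 7 vs 4, 7 vs 1] → B strictly dominates C
  C vs A: [3 vs 6, 4 vs 1, 1 vs 6] → C does not strictly dominate A (column X: 3 ≤ 6)
  C vs B: [3 vs 6, 4 vs 7, 1 vs 7] → C does not strictly dominate B (column X: 3 ≤ 6)
No single strategy strictly dominates all others → no strictly dominant strategy.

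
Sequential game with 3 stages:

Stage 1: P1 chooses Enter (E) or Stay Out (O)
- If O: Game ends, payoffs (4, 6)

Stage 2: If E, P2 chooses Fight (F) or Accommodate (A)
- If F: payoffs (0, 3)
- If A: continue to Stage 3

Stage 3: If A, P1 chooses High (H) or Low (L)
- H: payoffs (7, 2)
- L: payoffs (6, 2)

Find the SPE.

SPE: (O, F, H); Outcome (4, 6)

Work:
Stage 3: P1 chooses H (7 vs 6)
Stage 2: P2: F->3, A->2 (anticipating H). Choose F
Stage 1: P1: O->4, E->0 (anticipating F, H). Choose O
SPE path: O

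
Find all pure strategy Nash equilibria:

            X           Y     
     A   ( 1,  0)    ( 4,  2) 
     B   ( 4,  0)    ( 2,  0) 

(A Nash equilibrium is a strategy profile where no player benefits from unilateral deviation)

Nash equilibrium: (A, Y), (B, X)

Work:
Best responses:
  P1 vs X: payoffs [1, 4] → best response B (payoff 4)
  P1 vs Y: payoffs [4, 2] → best response A (payoff 4)
  P2 vs A: payoffs [0, 2] → best response Y (payoff 2)
  P2 vs B: payoffs [0, 0] → best response X/Y (payoff 0)
Mutual best responses: (A,Y), (B,X) → Nash equilibria.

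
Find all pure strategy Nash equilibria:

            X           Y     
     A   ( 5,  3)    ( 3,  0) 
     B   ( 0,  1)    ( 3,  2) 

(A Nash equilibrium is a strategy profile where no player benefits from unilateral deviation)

Nash equilibrium: (A, X), (B, Y)

Work:
Best responses:
  P1 vs X: payoffs [5, 0] → best response A (payoff 5)
  P1 vs Y: payoffs [3, 3] → best response A/B (payoff 3)
  P2 vs A: payoffs [3, 0] → best response X (payoff 3)
  P2 vs B: payoffs [1, 2] → best response Y (payoff 2)
Mutual best responses: (A,X), (B,Y) → Nash equilibria.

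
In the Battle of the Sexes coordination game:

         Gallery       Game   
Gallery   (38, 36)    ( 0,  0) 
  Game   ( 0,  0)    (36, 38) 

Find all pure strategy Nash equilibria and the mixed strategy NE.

Pure NE: (Gallery, Gallery) and (Game, Game); Mixed NE: p = 0.5135, q = 0.4865

Work:
Check pure NE:
(Gallery, Gallery): (38, 36) - no unilateral deviation beneficial
(Game, Game): (36, 38) - no unilateral deviation beneficial
Mixed NE: P1 plays Gallery with p = 0.5135, P2 plays Gallery with q = 0.4865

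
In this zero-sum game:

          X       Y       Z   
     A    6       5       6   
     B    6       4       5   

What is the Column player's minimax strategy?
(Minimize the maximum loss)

Column should play Y, value = 5

Work:
Column player minimizes Row's maximum payoff:
Column X: max payoff to Row = 6
Column Y: max payoff to Row = 5
Column Z: max payoff to Row = 6
Minimum is 5, achieved by column Y.
Minimax strategy: Y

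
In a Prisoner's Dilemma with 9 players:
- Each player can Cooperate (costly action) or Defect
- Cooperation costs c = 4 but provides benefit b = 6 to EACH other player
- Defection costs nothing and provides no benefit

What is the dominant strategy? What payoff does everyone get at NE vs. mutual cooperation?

Dominant: Defect; NE payoff = 0; Coop payoff = 44

Work:
Defect dominates (saves cost c = 4, benefit to others is external)
NE: All defect → everyone gets 0
If all cooperate: each receives (8)×6 - 4 = 44
Social dilemma: 44 > 0 but NE gives 0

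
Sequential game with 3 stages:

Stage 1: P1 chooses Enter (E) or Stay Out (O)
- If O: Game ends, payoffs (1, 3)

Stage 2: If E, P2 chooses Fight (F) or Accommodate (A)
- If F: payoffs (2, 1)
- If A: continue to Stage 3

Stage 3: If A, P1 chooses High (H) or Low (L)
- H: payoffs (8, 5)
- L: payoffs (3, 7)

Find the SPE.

SPE: (E, A, H); Outcome (8, 5)

Work:
Stage 3: P1 chooses H (8 vs 3)
Stage 2: P2: F->1, A->5 (anticipating H). Choose A
Stage 1: P1: O->1, E->8 (anticipating A, H). Choose E
SPE path: E -> A -> H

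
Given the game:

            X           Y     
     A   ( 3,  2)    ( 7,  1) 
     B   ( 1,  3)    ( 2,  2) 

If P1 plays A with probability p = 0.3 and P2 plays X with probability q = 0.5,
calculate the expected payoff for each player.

E[P1] = 2.55, E[P2] = 2.2

Work:
E[P1] = p·q·π₁(A,X) + p·(1-q)·π₁(A,Y) + (1-p)·q·π₁(B,X) + (1-p)·(1-q)·π₁(B,Y)
= 0.3·0.5·3 + 0.3·0.5·7 + 0.7·0.5·1 + 0.7·0.5·2
= 2.55

E[P2] = 2.2 (similar calculation)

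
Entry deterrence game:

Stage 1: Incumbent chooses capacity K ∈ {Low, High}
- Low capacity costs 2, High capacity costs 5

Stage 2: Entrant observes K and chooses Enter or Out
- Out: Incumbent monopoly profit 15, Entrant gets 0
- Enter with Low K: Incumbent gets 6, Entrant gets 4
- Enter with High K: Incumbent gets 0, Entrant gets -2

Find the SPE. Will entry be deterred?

SPE: (High, Enter|Low, Out|High); Entry deterred. Incumbent net profit = 10

Work:
After Low K: Entrant enters (4 > 0)
After High K: Entrant stays out (-2 < 0)
Incumbent: Low → 6−2=4, High → 15−5=10
Incumbent chooses High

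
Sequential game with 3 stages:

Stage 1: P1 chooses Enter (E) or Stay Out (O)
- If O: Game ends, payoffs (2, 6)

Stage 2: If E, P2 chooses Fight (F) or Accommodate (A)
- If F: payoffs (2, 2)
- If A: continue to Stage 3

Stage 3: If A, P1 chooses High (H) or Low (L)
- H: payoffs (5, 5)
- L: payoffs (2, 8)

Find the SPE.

SPE: (E, A, H); Outcome (5, 5)

Work:
Stage 3: P1 chooses H (5 vs 2)
Stage 2: P2: F->2, A->5 (anticipating H). Choose A
Stage 1: P1: O->2, E->5 (anticipating A, H). Choose E
SPE path: E -> A -> H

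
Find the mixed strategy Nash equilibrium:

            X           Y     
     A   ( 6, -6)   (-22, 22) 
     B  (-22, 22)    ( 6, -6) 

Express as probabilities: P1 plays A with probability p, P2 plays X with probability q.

p = 0.5, q = 0.5

Work:
Find probabilities that make opponent indifferent:
P2 chooses q to make P1 indifferent between A and B
P1 chooses p to make P2 indifferent between X and Y
Mixed NE: P1 plays (A: 0.5, B: 0.5), P2 plays (X: 0.5, Y: 0.5)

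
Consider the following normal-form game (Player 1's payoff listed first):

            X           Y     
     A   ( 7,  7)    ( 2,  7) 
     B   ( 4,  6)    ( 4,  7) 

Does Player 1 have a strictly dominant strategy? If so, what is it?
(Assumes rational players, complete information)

No strictly dominant strategy exists for Player 1

Work:
A strategy strictly dominates another if it gives a strictly higher payoff against every opponent action. Compare each pair of P1's strategies column-by-column:
  A vs B: [7 vs 4, 2 vs 4] → A does not strictly dominate B (column Y: 2 ≤ 4)
  B vs A: [4 vs 7, 4 vs 2] → B does not strictly dominate A (column X: 4 ≤ 7)
No single strategy strictly dominates all others → no strictly dominant strategy.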